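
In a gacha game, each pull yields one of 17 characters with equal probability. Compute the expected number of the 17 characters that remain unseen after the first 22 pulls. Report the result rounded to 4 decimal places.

For each character, P(unseen after 22) = (16/17)^22 = 0.26349.
By linearity of expectation, E[unseen] = 17·(16/17)^22 = 4.47932.

4.4793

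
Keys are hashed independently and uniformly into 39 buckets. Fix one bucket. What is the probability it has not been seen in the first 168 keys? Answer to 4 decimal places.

0.0127

On each key the fixed bucket fails to appear with probability 38/39.
P(still missing after 168) = (38/39)^168 = 0.01273.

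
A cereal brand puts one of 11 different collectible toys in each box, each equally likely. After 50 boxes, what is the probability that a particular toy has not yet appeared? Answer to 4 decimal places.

On each box the fixed toy fails to appear with probability 10/11.
P(still missing after 50) = (10/11)^50 = 0.00852.

0.0085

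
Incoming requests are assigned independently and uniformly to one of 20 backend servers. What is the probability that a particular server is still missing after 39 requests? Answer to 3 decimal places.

On each request the fixed server fails to appear with probability 19/20.
P(still missing after 39) = (19/20)^39 = 0.1353.

0.135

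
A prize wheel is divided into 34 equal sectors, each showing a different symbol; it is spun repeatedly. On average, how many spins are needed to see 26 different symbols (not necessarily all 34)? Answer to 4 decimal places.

47.6120

With k distinct symbols already seen, the next new one arrives after an expected 34/(34-k) spins.
Sum over k = 0,...,25: E = 34/34 + 34/33 + 34/32 + ... + 34/10 + 34/9 = 47.61200.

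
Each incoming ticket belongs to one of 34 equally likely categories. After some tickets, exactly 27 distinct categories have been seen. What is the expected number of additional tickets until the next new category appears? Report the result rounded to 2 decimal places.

The number of tickets until the next new category is geometric with success probability 7/34, so its mean is 34/7.
E = 34/7 = 4.857.

4.86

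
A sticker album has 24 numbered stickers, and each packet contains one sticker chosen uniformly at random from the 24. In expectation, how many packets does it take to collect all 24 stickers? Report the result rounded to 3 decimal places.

Split into phases: going from k distinct to k+1 distinct takes on average 24/(24-k) packets.
E[T] = 24/24 + 24/23 + 24/22 + ... + 24/2 + 24/1 = 24·H_{24}.
H_{24} = 3.7760, so E[T] = 90.6230.

90.623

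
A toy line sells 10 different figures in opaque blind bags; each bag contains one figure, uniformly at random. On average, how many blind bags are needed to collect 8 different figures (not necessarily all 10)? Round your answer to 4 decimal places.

Going from k to k+1 distinct takes a geometric number of blind bags with mean 10/(10-k).
Sum over k = 0,...,7: E = 10/10 + 10/9 + 10/8 + ... + 10/4 + 10/3 = 14.28968.

14.2897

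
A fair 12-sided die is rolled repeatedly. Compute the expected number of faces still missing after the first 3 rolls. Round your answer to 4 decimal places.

For each face, P(unseen after 3) = (11/12)^3 = 0.77025.
By linearity of expectation, E[unseen] = 12·(11/12)^3 = 9.24306.

9.2431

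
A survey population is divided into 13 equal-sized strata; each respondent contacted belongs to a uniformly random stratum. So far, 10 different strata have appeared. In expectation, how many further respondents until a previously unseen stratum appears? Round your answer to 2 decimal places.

Each respondent yields a new stratum with probability (13-10)/13 = 3/13, so the wait is geometric with mean 13/3.
E = 13/3 = 4.333.

4.33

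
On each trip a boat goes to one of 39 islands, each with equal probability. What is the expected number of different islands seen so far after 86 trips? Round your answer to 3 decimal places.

34.823

For each island, P(seen in 86 trips) = 1 - (38/39)^86 = 0.8929.
By linearity of expectation, E[distinct seen] = 39·(1 - (38/39)^86) = 34.8227.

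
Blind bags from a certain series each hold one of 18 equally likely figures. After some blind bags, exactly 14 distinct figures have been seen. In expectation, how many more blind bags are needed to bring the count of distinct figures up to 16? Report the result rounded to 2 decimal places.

From k distinct to k+1 distinct takes on average 18/(18-k) blind bags.
Sum over k = 14,...,15: E = 18/4 + 18/3 = 10.500.

10.50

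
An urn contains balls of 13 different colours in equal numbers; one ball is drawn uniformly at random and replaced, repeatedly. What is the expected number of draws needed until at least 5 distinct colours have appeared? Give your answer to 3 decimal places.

Going from k to k+1 distinct takes a geometric number of draws with mean 13/(13-k).
Sum over k = 0,...,4: E = 13/13 + 13/12 + 13/11 + 13/10 + 13/9 = 6.0096.

6.010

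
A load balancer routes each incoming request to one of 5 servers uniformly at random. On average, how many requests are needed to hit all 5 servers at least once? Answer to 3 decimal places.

After k distinct servers have appeared, the next request gives a new one with probability (5-k)/5, so the expected wait for the (k+1)-th is 5/(5-k).
E[T] = 5/5 + 5/4 + 5/3 + 5/2 + 5/1 = 5·H_{5}.
H_{5} = 2.2833, so E[T] = 11.4167.

11.417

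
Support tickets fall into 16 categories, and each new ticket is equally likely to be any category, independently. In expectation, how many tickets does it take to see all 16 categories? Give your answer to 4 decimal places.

The wait to go from k to k+1 distinct categories is geometric with mean 16/(16-k).
E[T] = 16/16 + 16/15 + 16/14 + ... + 16/2 + 16/1 = 16·H_{16}.
H_{16} = 3.38073, so E[T] = 54.09166.

54.0917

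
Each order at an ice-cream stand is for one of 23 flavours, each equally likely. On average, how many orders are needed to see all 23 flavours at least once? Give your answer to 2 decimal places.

85.89

After k distinct flavours have appeared, the next order gives a new one with probability (23-k)/23, so the expected wait for the (k+1)-th is 23/(23-k).
E[T] = 23/23 + 23/22 + 23/21 + ... + 23/2 + 23/1 = 23·H_{23}.
H_{23} = 3.734, so E[T] = 85.889.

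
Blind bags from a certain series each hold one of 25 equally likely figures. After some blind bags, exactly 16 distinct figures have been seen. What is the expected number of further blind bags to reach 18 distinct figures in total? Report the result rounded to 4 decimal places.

5.9028

With k distinct figures already seen, the next new one takes an expected 25/(25-k) blind bags.
Sum over k = 16,...,17: E = 25/9 + 25/8 = 5.90278.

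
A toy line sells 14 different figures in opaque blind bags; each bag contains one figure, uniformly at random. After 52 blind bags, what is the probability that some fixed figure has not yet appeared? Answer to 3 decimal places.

0.021

Each blind bag misses the fixed figure with probability (14-1)/14 = 13/14, independently.
P(still missing after 52) = (13/14)^52 = 0.0212.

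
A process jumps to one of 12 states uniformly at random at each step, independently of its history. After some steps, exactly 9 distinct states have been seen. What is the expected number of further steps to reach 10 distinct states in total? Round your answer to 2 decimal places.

4.00

The wait to go from k to k+1 distinct states is geometric with mean 12/(12-k).
Only the k = 9 term is needed: E = 12/3 = 4.000.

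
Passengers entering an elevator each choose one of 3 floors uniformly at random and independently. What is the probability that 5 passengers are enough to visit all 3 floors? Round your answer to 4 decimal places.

By inclusion–exclusion over which floors are missing,
P(all seen) = Σ_{j=0}^{3} (-1)^j C(3,j)((3-j)/3)^5
= 1.00000 - 0.39506 + 0.01235 - 0.00000
= 0.61728.

0.6173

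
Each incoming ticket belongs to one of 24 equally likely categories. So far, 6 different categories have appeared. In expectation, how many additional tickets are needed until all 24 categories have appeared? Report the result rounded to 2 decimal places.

The wait to go from k to k+1 distinct categories is geometric with mean 24/(24-k).
Sum over k = 6,...,23: E = 24/18 + 24/17 + 24/16 + ... + 24/2 + 24/1 = 83.883.

83.88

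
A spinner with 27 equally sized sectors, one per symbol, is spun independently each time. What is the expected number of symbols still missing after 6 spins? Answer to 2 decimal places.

21.53

For each symbol, P(unseen after 6) = (26/27)^6 = 0.797.
By linearity of expectation, E[unseen] = 27·(26/27)^6 = 21.529.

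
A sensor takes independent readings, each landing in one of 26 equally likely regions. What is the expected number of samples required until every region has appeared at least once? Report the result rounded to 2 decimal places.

100.21

Split into phases: going from k distinct to k+1 distinct takes on average 26/(26-k) samples.
E[T] = 26/26 + 26/25 + 26/24 + ... + 26/2 + 26/1 = 26·H_{26}.
H_{26} = 3.854, so E[T] = 100.215.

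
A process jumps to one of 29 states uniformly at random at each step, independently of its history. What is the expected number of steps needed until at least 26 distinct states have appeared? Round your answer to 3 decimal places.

61.721

With k distinct states already seen, the next new one arrives after an expected 29/(29-k) steps.
Sum over k = 0,...,25: E = 29/29 + 29/28 + 29/27 + ... + 29/5 + 29/4 = 61.7213.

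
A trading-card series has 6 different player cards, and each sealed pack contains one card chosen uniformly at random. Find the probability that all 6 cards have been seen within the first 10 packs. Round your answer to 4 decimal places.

0.2718

Let A_i be the event that card i is missing after 10 packs. By inclusion–exclusion on the A_i,
P(all seen) = Σ_{j=0}^{6} (-1)^j C(6,j)((6-j)/6)^10
= 1.00000 - 0.96903 + 0.26012 - 0.01953 + 0.00025 - 0.00000 + 0.00000
= 0.27181.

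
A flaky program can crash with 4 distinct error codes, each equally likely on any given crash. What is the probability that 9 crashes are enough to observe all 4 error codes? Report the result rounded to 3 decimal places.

0.711

Let A_i be the event that error code i is missing after 9 crashes. By inclusion–exclusion on the A_i,
P(all seen) = Σ_{j=0}^{4} (-1)^j C(4,j)((4-j)/4)^9
= 1.0000 - 0.3003 + 0.0117 - 0.0000 + 0.0000
= 0.7114.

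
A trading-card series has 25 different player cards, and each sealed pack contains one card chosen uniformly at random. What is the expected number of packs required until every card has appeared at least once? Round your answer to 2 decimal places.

After k distinct cards have appeared, the next pack gives a new one with probability (25-k)/25, so the expected wait for the (k+1)-th is 25/(25-k).
E[T] = 25/25 + 25/24 + 25/23 + ... + 25/2 + 25/1 = 25·H_{25}.
H_{25} = 3.816, so E[T] = 95.399.

95.40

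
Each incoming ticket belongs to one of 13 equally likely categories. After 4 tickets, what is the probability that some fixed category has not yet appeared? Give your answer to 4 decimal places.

On each ticket the fixed category fails to appear with probability 12/13.
P(still missing after 4) = (12/13)^4 = 0.72602.

0.7260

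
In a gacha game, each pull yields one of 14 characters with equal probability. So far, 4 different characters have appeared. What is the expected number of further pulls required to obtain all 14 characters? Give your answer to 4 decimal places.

41.0056

From k distinct to k+1 distinct takes on average 14/(14-k) pulls.
Sum over k = 4,...,13: E = 14/10 + 14/9 + 14/8 + ... + 14/2 + 14/1 = 41.00556.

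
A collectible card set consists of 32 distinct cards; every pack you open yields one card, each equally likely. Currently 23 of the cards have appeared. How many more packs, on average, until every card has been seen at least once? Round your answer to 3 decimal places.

90.527

From k distinct to k+1 distinct takes on average 32/(32-k) packs.
Sum over k = 23,...,31: E = 32/9 + 32/8 + 32/7 + ... + 32/2 + 32/1 = 90.5270.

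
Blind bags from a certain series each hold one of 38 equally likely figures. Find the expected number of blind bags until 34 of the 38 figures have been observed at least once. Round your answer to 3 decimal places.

With k distinct figures already seen, the next new one arrives after an expected 38/(38-k) blind bags.
Sum over k = 0,...,33: E = 38/38 + 38/37 + 38/36 + ... + 38/6 + 38/5 = 81.4936.

81.494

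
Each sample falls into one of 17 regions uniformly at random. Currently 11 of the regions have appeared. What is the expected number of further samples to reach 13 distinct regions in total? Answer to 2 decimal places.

6.23

With k distinct regions already seen, the next new one takes an expected 17/(17-k) samples.
Sum over k = 11,...,12: E = 17/6 + 17/5 = 6.233.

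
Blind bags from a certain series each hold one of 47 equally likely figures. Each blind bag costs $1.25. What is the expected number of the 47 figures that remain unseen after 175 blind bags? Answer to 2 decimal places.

1.09

For each figure, P(unseen after 175) = (46/47)^175 = 0.023.
By linearity of expectation, E[unseen] = 47·(46/47)^175 = 1.090.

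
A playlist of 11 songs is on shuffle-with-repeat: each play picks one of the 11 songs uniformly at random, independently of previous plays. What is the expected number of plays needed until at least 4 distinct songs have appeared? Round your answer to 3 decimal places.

With k distinct songs already seen, the next new one arrives after an expected 11/(11-k) plays.
Sum over k = 0,...,3: E = 11/11 + 11/10 + 11/9 + 11/8 = 4.6972.

4.697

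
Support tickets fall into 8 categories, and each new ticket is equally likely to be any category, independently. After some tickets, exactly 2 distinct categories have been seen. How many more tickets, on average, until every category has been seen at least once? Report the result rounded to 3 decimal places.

With k distinct categories already seen, the next new one takes an expected 8/(8-k) tickets.
Sum over k = 2,...,7: E = 8/6 + 8/5 + 8/4 + 8/3 + 8/2 + 8/1 = 19.6000.

19.600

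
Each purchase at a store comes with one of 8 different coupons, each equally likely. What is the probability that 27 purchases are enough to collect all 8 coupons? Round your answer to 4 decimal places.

0.7943

Let A_i be the event that coupon i is missing after 27 purchases. By inclusion–exclusion on the A_i,
P(all seen) = Σ_{j=0}^{8} (-1)^j C(8,j)((8-j)/8)^27
= 1.00000 - 0.21742 + 0.01185 - 0.00017 + 0.00000 - 0.00000 + 0.00000 - 0.00000 + 0.00000
= 0.79426.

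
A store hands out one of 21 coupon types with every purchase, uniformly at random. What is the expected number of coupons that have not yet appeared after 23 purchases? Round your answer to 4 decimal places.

For each coupon, P(unseen after 23) = (20/21)^23 = 0.32557.
By linearity of expectation, E[unseen] = 21·(20/21)^23 = 6.83700.

6.8370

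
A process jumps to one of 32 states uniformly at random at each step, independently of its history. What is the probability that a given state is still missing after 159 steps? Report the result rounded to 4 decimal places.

Each step misses the fixed state with probability (32-1)/32 = 31/32, independently.
P(still missing after 159) = (31/32)^159 = 0.00642.

0.0064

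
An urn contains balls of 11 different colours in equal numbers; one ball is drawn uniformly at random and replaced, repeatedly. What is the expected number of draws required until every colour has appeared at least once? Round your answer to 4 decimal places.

The wait to go from k to k+1 distinct colours is geometric with mean 11/(11-k).
E[T] = 11/11 + 11/10 + 11/9 + ... + 11/2 + 11/1 = 11·H_{11}.
H_{11} = 3.01988, so E[T] = 33.21865.

33.2187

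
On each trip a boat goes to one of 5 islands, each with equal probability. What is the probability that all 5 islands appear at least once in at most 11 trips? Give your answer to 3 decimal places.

0.606

Let A_i be the event that island i is missing after 11 trips. By inclusion–exclusion on the A_i,
P(all seen) = Σ_{j=0}^{5} (-1)^j C(5,j)((5-j)/5)^11
= 1.0000 - 0.4295 + 0.0363 - 0.0004 + 0.0000 - 0.0000
= 0.6064.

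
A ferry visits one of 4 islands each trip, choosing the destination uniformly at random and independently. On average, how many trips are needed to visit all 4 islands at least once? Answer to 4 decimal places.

8.3333

The wait to go from k to k+1 distinct islands is geometric with mean 4/(4-k).
E[T] = 4/4 + 4/3 + 4/2 + 4/1 = 4·H_{4}.
H_{4} = 2.08333, so E[T] = 8.33333.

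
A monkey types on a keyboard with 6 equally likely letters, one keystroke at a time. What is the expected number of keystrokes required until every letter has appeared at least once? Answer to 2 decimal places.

14.70

After k distinct letters have appeared, the next keystroke gives a new one with probability (6-k)/6, so the expected wait for the (k+1)-th is 6/(6-k).
E[T] = 6/6 + 6/5 + 6/4 + 6/3 + 6/2 + 6/1 = 6·H_{6}.
H_{6} = 2.450, so E[T] = 14.700.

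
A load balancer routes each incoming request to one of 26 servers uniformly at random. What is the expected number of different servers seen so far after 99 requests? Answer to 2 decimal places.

25.46

For each server, P(seen in 99 requests) = 1 - (25/26)^99 = 0.979.
By linearity of expectation, E[distinct seen] = 26·(1 - (25/26)^99) = 25.465.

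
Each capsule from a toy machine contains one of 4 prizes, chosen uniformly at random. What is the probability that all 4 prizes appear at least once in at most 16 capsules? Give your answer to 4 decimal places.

0.9600

Let A_i be the event that prize i is missing after 16 capsules. By inclusion–exclusion on the A_i,
P(all seen) = Σ_{j=0}^{4} (-1)^j C(4,j)((4-j)/4)^16
= 1.00000 - 0.04009 + 0.00009 - 0.00000 + 0.00000
= 0.96000.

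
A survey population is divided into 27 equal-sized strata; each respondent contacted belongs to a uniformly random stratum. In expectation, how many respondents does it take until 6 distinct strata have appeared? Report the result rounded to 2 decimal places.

With k distinct strata already seen, the next new one arrives after an expected 27/(27-k) respondents.
Sum over k = 0,...,5: E = 27/27 + 27/26 + 27/25 + 27/24 + 27/23 + 27/22 = 6.645.

6.64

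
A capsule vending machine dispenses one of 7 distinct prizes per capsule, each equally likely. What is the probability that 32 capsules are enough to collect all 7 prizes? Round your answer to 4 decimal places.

0.9500

By inclusion–exclusion over which prizes are missing,
P(all seen) = Σ_{j=0}^{7} (-1)^j C(7,j)((7-j)/7)^32
= 1.00000 - 0.05044 + 0.00044 - 0.00000 + 0.00000 - 0.00000 + 0.00000 - 0.00000
= 0.95000.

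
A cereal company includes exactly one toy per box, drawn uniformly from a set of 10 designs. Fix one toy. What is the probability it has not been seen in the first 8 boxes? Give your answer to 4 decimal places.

Each box misses the fixed toy with probability (10-1)/10 = 9/10, independently.
P(still missing after 8) = (9/10)^8 = 0.43047.

0.4305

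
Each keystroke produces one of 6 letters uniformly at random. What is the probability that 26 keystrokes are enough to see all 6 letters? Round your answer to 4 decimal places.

0.9480

By inclusion–exclusion over which letters are missing,
P(all seen) = Σ_{j=0}^{6} (-1)^j C(6,j)((6-j)/6)^26
= 1.00000 - 0.05241 + 0.00040 - 0.00000 + 0.00000 - 0.00000 + 0.00000
= 0.94798.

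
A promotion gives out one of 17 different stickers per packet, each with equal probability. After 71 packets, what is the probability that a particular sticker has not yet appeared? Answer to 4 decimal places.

0.0135

Each packet misses the fixed sticker with probability (17-1)/17 = 16/17, independently.
P(still missing after 71) = (16/17)^71 = 0.01351.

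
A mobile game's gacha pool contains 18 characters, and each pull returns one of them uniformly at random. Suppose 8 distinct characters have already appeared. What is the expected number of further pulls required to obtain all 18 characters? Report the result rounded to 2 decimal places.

52.72

With k distinct characters already seen, the next new one takes an expected 18/(18-k) pulls.
Sum over k = 8,...,17: E = 18/10 + 18/9 + 18/8 + ... + 18/2 + 18/1 = 52.721.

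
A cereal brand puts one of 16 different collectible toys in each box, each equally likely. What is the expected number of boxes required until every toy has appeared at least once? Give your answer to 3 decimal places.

After k distinct toys have appeared, the next box gives a new one with probability (16-k)/16, so the expected wait for the (k+1)-th is 16/(16-k).
E[T] = 16/16 + 16/15 + 16/14 + ... + 16/2 + 16/1 = 16·H_{16}.
H_{16} = 3.3807, so E[T] = 54.0917.

54.092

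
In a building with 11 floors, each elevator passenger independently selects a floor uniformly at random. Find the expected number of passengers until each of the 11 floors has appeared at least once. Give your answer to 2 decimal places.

Split into phases: going from k distinct to k+1 distinct takes on average 11/(11-k) passengers.
E[T] = 11/11 + 11/10 + 11/9 + ... + 11/2 + 11/1 = 11·H_{11}.
H_{11} = 3.020, so E[T] = 33.219.

33.22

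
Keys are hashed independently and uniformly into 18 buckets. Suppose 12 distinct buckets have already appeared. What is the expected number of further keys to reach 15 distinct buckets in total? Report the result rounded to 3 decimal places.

11.100

The wait to go from k to k+1 distinct buckets is geometric with mean 18/(18-k).
Sum over k = 12,...,14: E = 18/6 + 18/5 + 18/4 = 11.1000.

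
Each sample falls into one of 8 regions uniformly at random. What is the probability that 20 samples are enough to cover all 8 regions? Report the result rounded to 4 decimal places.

Let A_i be the event that region i is missing after 20 samples. By inclusion–exclusion on the A_i,
P(all seen) = Σ_{j=0}^{8} (-1)^j C(8,j)((8-j)/8)^20
= 1.00000 - 0.55367 + 0.08879 - 0.00463 + 0.00007 - 0.00000 + 0.00000 - 0.00000 + 0.00000
= 0.53056.

0.5306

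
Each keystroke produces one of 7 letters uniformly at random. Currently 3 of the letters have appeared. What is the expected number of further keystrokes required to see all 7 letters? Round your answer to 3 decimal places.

14.583

From k distinct to k+1 distinct takes on average 7/(7-k) keystrokes.
Sum over k = 3,...,6: E = 7/4 + 7/3 + 7/2 + 7/1 = 14.5833.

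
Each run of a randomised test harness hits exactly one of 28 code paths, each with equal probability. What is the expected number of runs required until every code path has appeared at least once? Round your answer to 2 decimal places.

109.96

The wait to go from k to k+1 distinct code paths is geometric with mean 28/(28-k).
E[T] = 28/28 + 28/27 + 28/26 + ... + 28/2 + 28/1 = 28·H_{28}.
H_{28} = 3.927, so E[T] = 109.961.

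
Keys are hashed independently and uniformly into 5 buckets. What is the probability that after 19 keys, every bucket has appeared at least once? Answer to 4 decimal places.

0.9286

By inclusion–exclusion over which buckets are missing,
P(all seen) = Σ_{j=0}^{5} (-1)^j C(5,j)((5-j)/5)^19
= 1.00000 - 0.07206 + 0.00061 - 0.00000 + 0.00000 - 0.00000
= 0.92855.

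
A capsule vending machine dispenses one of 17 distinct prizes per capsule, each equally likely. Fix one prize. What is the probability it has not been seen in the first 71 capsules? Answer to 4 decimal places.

0.0135

On each capsule the fixed prize fails to appear with probability 16/17.
P(still missing after 71) = (16/17)^71 = 0.01351.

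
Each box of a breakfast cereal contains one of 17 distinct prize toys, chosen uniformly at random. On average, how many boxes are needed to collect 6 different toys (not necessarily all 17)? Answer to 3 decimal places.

With k distinct toys already seen, the next new one arrives after an expected 17/(17-k) boxes.
Sum over k = 0,...,5: E = 17/17 + 17/16 + 17/15 + 17/14 + 17/13 + 17/12 = 7.1345.

7.134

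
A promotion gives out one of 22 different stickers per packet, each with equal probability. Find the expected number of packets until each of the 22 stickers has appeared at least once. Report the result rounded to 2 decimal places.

Split into phases: going from k distinct to k+1 distinct takes on average 22/(22-k) packets.
E[T] = 22/22 + 22/21 + 22/20 + ... + 22/2 + 22/1 = 22·H_{22}.
H_{22} = 3.691, so E[T] = 81.198.

81.20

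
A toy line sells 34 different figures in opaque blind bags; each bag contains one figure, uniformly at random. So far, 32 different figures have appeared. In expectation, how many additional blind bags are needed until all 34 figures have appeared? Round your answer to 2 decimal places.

51.00

From k distinct to k+1 distinct takes on average 34/(34-k) blind bags.
Sum over k = 32,...,33: E = 34/2 + 34/1 = 51.000.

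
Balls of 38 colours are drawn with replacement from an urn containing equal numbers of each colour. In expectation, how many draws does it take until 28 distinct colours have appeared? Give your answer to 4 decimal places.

49.3595

With k distinct colours already seen, the next new one arrives after an expected 38/(38-k) draws.
Sum over k = 0,...,27: E = 38/38 + 38/37 + 38/36 + ... + 38/12 + 38/11 = 49.35948.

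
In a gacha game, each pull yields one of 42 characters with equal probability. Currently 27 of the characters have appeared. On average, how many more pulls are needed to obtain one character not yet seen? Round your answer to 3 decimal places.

2.800

Each pull yields a new character with probability (42-27)/42 = 15/42, so the wait is geometric with mean 42/15.
E = 42/15 = 2.8000.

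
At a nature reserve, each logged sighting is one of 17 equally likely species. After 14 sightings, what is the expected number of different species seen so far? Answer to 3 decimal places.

For each species, P(seen in 14 sightings) = 1 - (16/17)^14 = 0.5720.
By linearity of expectation, E[distinct seen] = 17·(1 - (16/17)^14) = 9.7248.

9.725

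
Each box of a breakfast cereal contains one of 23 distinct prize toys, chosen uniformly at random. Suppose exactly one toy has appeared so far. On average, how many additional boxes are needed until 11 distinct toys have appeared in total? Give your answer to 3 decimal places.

The wait to go from k to k+1 distinct toys is geometric with mean 23/(23-k).
Sum over k = 1,...,10: E = 23/22 + 23/21 + 23/20 + ... + 23/14 + 23/13 = 13.5149.

13.515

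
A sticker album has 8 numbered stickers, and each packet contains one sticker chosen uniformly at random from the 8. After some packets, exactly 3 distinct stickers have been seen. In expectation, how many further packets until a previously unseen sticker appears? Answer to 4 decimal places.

1.6000

The number of packets until the next new sticker is geometric with success probability 5/8, so its mean is 8/5.
E = 8/5 = 1.60000.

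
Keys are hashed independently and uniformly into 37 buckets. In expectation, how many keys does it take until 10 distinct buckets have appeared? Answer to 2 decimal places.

With k distinct buckets already seen, the next new one arrives after an expected 37/(37-k) keys.
Sum over k = 0,...,9: E = 37/37 + 37/36 + 37/35 + ... + 37/29 + 37/28 = 11.475.

11.47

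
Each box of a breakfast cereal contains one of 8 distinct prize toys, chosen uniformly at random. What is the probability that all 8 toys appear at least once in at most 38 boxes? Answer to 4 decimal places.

0.9505

By inclusion–exclusion over which toys are missing,
P(all seen) = Σ_{j=0}^{8} (-1)^j C(8,j)((8-j)/8)^38
= 1.00000 - 0.05005 + 0.00050 - 0.00000 + 0.00000 - 0.00000 + 0.00000 - 0.00000 + 0.00000
= 0.95045.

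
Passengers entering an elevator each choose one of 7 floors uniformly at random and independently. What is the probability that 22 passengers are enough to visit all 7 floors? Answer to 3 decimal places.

Let A_i be the event that floor i is missing after 22 passengers. By inclusion–exclusion on the A_i,
P(all seen) = Σ_{j=0}^{7} (-1)^j C(7,j)((7-j)/7)^22
= 1.0000 - 0.2357 + 0.0128 - 0.0002 + 0.0000 - 0.0000 + 0.0000 - 0.0000
= 0.7770.

0.777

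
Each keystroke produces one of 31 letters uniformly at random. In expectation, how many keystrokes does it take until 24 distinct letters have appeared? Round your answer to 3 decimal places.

With k distinct letters already seen, the next new one arrives after an expected 31/(31-k) keystrokes.
Sum over k = 0,...,23: E = 31/31 + 31/30 + 31/29 + ... + 31/9 + 31/8 = 44.4660.

44.466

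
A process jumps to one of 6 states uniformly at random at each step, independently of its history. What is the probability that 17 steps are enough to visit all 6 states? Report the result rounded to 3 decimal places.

0.745

Let A_i be the event that state i is missing after 17 steps. By inclusion–exclusion on the A_i,
P(all seen) = Σ_{j=0}^{6} (-1)^j C(6,j)((6-j)/6)^17
= 1.0000 - 0.2704 + 0.0152 - 0.0002 + 0.0000 - 0.0000 + 0.0000
= 0.7446.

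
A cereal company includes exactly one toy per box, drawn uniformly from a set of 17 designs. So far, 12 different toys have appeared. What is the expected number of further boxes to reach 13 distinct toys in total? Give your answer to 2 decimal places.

With k distinct toys already seen, the next new one takes an expected 17/(17-k) boxes.
Only the k = 12 term is needed: E = 17/5 = 3.400.

3.40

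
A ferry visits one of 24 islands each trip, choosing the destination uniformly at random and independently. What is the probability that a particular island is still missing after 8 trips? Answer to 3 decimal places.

0.711

Each trip misses the fixed island with probability (24-1)/24 = 23/24, independently.
P(still missing after 8) = (23/24)^8 = 0.7114.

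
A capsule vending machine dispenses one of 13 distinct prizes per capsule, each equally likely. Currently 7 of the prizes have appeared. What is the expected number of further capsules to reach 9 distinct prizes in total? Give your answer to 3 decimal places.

4.767

The wait to go from k to k+1 distinct prizes is geometric with mean 13/(13-k).
Sum over k = 7,...,8: E = 13/6 + 13/5 = 4.7667.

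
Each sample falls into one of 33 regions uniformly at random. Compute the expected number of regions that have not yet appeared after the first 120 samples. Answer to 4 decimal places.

0.8219

For each region, P(unseen after 120) = (32/33)^120 = 0.02491.
By linearity of expectation, E[unseen] = 33·(32/33)^120 = 0.82194.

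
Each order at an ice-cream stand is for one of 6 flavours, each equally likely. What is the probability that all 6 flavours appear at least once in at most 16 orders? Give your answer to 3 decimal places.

Let A_i be the event that flavour i is missing after 16 orders. By inclusion–exclusion on the A_i,
P(all seen) = Σ_{j=0}^{6} (-1)^j C(6,j)((6-j)/6)^16
= 1.0000 - 0.3245 + 0.0228 - 0.0003 + 0.0000 - 0.0000 + 0.0000
= 0.6980.

0.698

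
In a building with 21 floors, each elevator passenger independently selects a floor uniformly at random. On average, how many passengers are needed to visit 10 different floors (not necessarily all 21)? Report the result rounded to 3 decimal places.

With k distinct floors already seen, the next new one arrives after an expected 21/(21-k) passengers.
Sum over k = 0,...,9: E = 21/21 + 21/20 + 21/19 + ... + 21/13 + 21/12 = 13.1351.

13.135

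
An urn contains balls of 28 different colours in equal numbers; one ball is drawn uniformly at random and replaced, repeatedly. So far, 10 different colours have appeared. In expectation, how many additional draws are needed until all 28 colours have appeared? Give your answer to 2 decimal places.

From k distinct to k+1 distinct takes on average 28/(28-k) draws.
Sum over k = 10,...,27: E = 28/18 + 28/17 + 28/16 + ... + 28/2 + 28/1 = 97.863.

97.86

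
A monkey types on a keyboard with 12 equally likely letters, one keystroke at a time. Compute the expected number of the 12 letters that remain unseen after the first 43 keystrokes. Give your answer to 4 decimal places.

For each letter, P(unseen after 43) = (11/12)^43 = 0.02372.
By linearity of expectation, E[unseen] = 12·(11/12)^43 = 0.28463.

0.2846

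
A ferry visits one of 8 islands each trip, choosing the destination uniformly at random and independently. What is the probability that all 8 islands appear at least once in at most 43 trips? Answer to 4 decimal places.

0.9744

Let A_i be the event that island i is missing after 43 trips. By inclusion–exclusion on the A_i,
P(all seen) = Σ_{j=0}^{8} (-1)^j C(8,j)((8-j)/8)^43
= 1.00000 - 0.02567 + 0.00012 - 0.00000 + 0.00000 - 0.00000 + 0.00000 - 0.00000 + 0.00000
= 0.97445.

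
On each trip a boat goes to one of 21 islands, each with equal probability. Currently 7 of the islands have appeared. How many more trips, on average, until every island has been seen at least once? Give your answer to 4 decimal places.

68.2828

From k distinct to k+1 distinct takes on average 21/(21-k) trips.
Sum over k = 7,...,20: E = 21/14 + 21/13 + 21/12 + ... + 21/2 + 21/1 = 68.28281.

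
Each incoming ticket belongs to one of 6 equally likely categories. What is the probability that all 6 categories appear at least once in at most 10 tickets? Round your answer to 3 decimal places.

Let A_i be the event that category i is missing after 10 tickets. By inclusion–exclusion on the A_i,
P(all seen) = Σ_{j=0}^{6} (-1)^j C(6,j)((6-j)/6)^10
= 1.0000 - 0.9690 + 0.2601 - 0.0195 + 0.0003 - 0.0000 + 0.0000
= 0.2718.

0.272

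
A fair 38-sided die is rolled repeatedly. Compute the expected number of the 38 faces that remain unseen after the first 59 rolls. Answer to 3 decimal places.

7.879

For each face, P(unseen after 59) = (37/38)^59 = 0.2073.
By linearity of expectation, E[unseen] = 38·(37/38)^59 = 7.8787.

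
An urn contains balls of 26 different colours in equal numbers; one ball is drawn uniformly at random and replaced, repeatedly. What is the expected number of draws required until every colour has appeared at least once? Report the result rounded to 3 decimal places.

The wait to go from k to k+1 distinct colours is geometric with mean 26/(26-k).
E[T] = 26/26 + 26/25 + 26/24 + ... + 26/2 + 26/1 = 26·H_{26}.
H_{26} = 3.8544, so E[T] = 100.2149.

100.215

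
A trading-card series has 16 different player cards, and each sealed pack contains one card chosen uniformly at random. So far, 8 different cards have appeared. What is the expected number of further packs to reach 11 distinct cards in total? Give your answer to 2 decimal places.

From k distinct to k+1 distinct takes on average 16/(16-k) packs.
Sum over k = 8,...,10: E = 16/8 + 16/7 + 16/6 = 6.952.

6.95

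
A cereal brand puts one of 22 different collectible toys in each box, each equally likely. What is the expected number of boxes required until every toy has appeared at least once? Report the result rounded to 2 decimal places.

The wait to go from k to k+1 distinct toys is geometric with mean 22/(22-k).
E[T] = 22/22 + 22/21 + 22/20 + ... + 22/2 + 22/1 = 22·H_{22}.
H_{22} = 3.691, so E[T] = 81.198.

81.20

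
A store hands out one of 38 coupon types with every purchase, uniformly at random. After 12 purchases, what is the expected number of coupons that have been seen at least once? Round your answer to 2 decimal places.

For each coupon, P(seen in 12 purchases) = 1 - (37/38)^12 = 0.274.
By linearity of expectation, E[distinct seen] = 38·(1 - (37/38)^12) = 10.407.

10.41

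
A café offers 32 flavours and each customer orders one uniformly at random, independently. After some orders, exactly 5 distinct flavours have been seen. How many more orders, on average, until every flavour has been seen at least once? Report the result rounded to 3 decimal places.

From k distinct to k+1 distinct takes on average 32/(32-k) orders.
Sum over k = 5,...,31: E = 32/27 + 32/26 + 32/25 + ... + 32/2 + 32/1 = 124.5266.

124.527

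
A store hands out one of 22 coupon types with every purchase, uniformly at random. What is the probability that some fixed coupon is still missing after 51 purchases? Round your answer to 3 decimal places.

0.093

Each purchase misses the fixed coupon with probability (22-1)/22 = 21/22, independently.
P(still missing after 51) = (21/22)^51 = 0.0932.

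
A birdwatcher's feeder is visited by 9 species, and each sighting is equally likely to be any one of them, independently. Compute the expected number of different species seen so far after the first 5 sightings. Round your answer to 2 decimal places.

4.01

For each species, P(seen in 5 sightings) = 1 - (8/9)^5 = 0.445.
By linearity of expectation, E[distinct seen] = 9·(1 - (8/9)^5) = 4.006.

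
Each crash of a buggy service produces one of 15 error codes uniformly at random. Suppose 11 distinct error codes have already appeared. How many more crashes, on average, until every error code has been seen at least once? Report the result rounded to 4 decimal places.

The wait to go from k to k+1 distinct error codes is geometric with mean 15/(15-k).
Sum over k = 11,...,14: E = 15/4 + 15/3 + 15/2 + 15/1 = 31.25000.

31.2500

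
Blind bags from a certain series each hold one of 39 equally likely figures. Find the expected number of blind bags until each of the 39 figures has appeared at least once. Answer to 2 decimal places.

Split into phases: going from k distinct to k+1 distinct takes on average 39/(39-k) blind bags.
E[T] = 39/39 + 39/38 + 39/37 + ... + 39/2 + 39/1 = 39·H_{39}.
H_{39} = 4.254, so E[T] = 165.888.

165.89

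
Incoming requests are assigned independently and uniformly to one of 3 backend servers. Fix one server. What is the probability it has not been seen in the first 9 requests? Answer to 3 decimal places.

0.026

Each request misses the fixed server with probability (3-1)/3 = 2/3, independently.
P(still missing after 9) = (2/3)^9 = 0.0260.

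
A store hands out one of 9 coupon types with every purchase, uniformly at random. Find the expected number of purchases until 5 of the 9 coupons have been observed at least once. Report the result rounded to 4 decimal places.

With k distinct coupons already seen, the next new one arrives after an expected 9/(9-k) purchases.
Sum over k = 0,...,4: E = 9/9 + 9/8 + 9/7 + 9/6 + 9/5 = 6.71071.

6.7107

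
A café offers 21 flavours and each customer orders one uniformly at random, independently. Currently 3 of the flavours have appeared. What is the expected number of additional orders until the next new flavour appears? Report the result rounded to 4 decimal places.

Each order yields a new flavour with probability (21-3)/21 = 18/21, so the wait is geometric with mean 21/18.
E = 21/18 = 1.16667.

1.1667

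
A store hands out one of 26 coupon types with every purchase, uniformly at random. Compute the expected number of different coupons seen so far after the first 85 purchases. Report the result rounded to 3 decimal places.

25.073

For each coupon, P(seen in 85 purchases) = 1 - (25/26)^85 = 0.9643.
By linearity of expectation, E[distinct seen] = 26·(1 - (25/26)^85) = 25.0729.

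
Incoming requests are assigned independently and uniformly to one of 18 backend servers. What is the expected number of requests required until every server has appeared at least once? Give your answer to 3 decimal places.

The wait to go from k to k+1 distinct servers is geometric with mean 18/(18-k).
E[T] = 18/18 + 18/17 + 18/16 + ... + 18/2 + 18/1 = 18·H_{18}.
H_{18} = 3.4951, so E[T] = 62.9119.

62.912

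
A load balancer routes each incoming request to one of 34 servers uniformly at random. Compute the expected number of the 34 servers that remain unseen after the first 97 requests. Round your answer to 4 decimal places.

For each server, P(unseen after 97) = (33/34)^97 = 0.05526.
By linearity of expectation, E[unseen] = 34·(33/34)^97 = 1.87878.

1.8788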